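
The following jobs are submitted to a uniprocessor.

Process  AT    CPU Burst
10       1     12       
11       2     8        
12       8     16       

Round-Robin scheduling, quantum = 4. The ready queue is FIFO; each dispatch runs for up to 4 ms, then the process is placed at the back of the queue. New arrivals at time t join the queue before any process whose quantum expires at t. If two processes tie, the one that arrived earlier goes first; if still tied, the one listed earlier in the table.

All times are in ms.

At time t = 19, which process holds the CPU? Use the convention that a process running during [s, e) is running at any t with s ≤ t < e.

Gantt: | idle 0-1 | 10 1-5 | 11 5-9 | 10 9-13 | 12 13-17 | 11 17-21 | 10 21-25 | 12 25-37 |
Completion: 10=25  11=21  12=37
Turnaround (C−A): 10=24  11=19  12=29

11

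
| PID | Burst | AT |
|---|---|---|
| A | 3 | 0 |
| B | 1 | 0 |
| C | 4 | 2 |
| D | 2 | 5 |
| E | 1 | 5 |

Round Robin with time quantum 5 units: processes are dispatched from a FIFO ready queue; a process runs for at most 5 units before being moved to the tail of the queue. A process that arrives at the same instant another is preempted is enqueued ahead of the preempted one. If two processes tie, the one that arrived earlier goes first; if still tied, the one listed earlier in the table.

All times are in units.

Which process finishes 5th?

E

Schedule: | A 0-3 | B 3-4 | C 4-8 | D 8-10 | E 10-11 |
Completion: A=3  B=4  C=8  D=10  E=11
Finish order: A → B → C → D → E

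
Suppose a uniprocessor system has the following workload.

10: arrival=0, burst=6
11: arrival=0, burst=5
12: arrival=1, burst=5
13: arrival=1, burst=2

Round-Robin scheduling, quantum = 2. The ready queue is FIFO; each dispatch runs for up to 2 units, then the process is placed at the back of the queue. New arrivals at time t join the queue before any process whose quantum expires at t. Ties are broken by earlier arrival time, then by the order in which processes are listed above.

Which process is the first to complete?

Timeline: | 10 0-2 | 11 2-4 | 12 4-6 | 13 6-8 | 10 8-10 | 11 10-12 | 12 12-14 | 10 14-16 | 11 16-17 | 12 17-18 |
Completion: 10=16  11=17  12=18  13=8
Finish order: 13 → 10 → 11 → 12

13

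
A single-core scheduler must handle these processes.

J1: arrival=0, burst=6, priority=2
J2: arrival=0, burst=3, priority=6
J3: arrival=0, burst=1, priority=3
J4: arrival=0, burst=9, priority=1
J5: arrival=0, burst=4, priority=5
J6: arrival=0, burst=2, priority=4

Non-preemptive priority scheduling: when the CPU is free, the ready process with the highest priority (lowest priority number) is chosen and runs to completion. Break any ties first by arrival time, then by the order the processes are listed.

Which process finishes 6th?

Schedule: | J4 0-9 | J1 9-15 | J3 15-16 | J6 16-18 | J5 18-22 | J2 22-25 |
Completion: J1=15  J2=25  J3=16  J4=9  J5=22  J6=18
Turnaround (C−A): J1=15  J2=25  J3=16  J4=9  J5=22  J6=18
Finish order: J4 → J1 → J3 → J6 → J5 → J2

J2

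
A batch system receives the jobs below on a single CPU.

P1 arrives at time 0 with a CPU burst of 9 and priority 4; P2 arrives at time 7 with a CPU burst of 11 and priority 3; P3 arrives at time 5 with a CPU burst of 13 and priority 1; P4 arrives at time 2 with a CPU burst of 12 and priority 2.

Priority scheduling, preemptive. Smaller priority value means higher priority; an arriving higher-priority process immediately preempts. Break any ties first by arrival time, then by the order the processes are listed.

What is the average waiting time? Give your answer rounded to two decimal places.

17.25

Schedule: | P1 0-2 | P4 2-5 | P3 5-18 | P4 18-27 | P2 27-38 | P1 38-45 |
Completion: P1=45  P2=38  P3=18  P4=27
Turnaround (C−A): P1=45  P2=31  P3=13  P4=25
Waiting times: P1=36, P2=20, P3=0, P4=13
Average waiting = (36+20+0+13) / 4 = 69/4 = 17.25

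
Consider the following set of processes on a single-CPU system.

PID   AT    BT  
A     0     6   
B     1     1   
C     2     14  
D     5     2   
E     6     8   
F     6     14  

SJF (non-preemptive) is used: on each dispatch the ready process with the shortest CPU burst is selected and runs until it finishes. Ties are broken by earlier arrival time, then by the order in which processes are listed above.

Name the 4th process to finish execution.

E

Gantt: | A 0-6 | B 6-7 | D 7-9 | E 9-17 | C 17-31 | F 31-45 |
Completion: A=6  B=7  C=31  D=9  E=17  F=45
Turnaround (C−A): A=6  B=6  C=29  D=4  E=11  F=39
Finish order: A → B → D → E → C → F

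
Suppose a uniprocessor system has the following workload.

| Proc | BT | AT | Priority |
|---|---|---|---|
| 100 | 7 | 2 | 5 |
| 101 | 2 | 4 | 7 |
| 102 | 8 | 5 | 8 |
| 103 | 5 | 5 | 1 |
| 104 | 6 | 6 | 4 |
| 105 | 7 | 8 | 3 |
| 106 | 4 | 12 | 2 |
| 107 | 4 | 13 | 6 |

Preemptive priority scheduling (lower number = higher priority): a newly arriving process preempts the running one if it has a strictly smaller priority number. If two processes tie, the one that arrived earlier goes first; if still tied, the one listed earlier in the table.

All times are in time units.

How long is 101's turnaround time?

Gantt: | idle 0-2 | 100 2-5 | 103 5-10 | 105 10-12 | 106 12-16 | 105 16-21 | 104 21-27 | 100 27-31 | 107 31-35 | 101 35-37 | 102 37-45 |
Completion: 100=31  101=37  102=45  103=10  104=27  105=21  106=16  107=35
Turnaround (C−A): 100=29  101=33  102=40  103=5  104=21  105=13  106=4  107=22
Turnaround(101) = completion − arrival = 37 − 4 = 33

33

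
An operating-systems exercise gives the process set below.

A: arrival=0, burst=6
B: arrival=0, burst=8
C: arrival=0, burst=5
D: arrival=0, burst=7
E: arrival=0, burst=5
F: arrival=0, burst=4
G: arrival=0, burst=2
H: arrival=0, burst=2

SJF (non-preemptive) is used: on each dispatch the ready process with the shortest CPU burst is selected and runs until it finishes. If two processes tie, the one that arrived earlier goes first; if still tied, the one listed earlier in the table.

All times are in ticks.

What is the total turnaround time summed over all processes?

139

Schedule: | G 0-2 | H 2-4 | F 4-8 | C 8-13 | E 13-18 | A 18-24 | D 24-31 | B 31-39 |
Completion: A=24  B=39  C=13  D=31  E=18  F=8  G=2  H=4
Turnaround = completion − arrival: A=24, B=39, C=13, D=31, E=18, F=8, G=2, H=4
Total turnaround = 24 + 39 + 13 + 31 + 18 + 8 + 2 + 4 = 139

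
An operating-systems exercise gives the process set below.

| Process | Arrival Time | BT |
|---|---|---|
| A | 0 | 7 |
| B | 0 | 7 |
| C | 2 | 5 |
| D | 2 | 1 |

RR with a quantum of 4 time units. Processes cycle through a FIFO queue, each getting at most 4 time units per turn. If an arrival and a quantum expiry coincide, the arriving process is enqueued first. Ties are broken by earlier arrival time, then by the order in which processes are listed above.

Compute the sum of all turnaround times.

Timeline: | A 0-4 | B 4-8 | C 8-12 | D 12-13 | A 13-16 | B 16-19 | C 19-20 |
Completion: A=16  B=19  C=20  D=13
Turnaround = completion − arrival: A=16, B=19, C=18, D=11
Total turnaround = 16 + 19 + 18 + 11 = 64

64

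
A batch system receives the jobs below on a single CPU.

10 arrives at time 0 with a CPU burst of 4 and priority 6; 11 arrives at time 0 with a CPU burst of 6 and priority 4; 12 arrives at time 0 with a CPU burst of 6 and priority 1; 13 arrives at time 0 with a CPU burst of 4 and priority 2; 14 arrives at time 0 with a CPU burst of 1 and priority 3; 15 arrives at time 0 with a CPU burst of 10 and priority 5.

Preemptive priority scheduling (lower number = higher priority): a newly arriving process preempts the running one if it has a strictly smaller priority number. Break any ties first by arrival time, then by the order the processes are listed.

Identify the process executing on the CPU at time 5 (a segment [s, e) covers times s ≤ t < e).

12

Schedule: | 12 0-6 | 13 6-10 | 14 10-11 | 11 11-17 | 15 17-27 | 10 27-31 |
Completion: 10=31  11=17  12=6  13=10  14=11  15=27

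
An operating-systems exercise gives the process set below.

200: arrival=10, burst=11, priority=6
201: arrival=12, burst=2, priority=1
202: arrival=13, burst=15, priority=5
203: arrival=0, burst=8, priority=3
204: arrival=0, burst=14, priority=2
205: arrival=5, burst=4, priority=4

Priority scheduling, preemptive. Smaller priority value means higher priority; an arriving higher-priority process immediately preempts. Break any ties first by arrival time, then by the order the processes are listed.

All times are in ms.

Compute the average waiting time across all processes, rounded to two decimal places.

Gantt: | 204 0-12 | 201 12-14 | 204 14-16 | 203 16-24 | 205 24-28 | 202 28-43 | 200 43-54 |
Completion: 200=54  201=14  202=43  203=24  204=16  205=28
Waiting times: 200=33, 201=0, 202=15, 203=16, 204=2, 205=19
Average waiting = (33+0+15+16+2+19) / 6 = 85/6 = 14.17

14.17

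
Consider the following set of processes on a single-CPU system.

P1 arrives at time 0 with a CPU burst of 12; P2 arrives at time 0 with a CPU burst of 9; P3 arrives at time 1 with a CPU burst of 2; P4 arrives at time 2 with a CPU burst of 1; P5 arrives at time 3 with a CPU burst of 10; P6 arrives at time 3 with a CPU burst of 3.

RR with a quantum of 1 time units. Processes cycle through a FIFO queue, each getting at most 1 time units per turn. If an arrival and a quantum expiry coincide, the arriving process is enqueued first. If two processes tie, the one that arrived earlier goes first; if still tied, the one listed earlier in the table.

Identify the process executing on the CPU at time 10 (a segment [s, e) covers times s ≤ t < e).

Timeline: | P1 0-1 | P2 1-2 | P3 2-3 | P1 3-4 | P4 4-5 | P2 5-6 | P5 6-7 | P6 7-8 | P3 8-9 | P1 9-10 | P2 10-11 | P5 11-12 | P6 12-13 | P1 13-14 | P2 14-15 | P5 15-16 | P6 16-17 | P1 17-18 | P2 18-19 | P5 19-20 | P1 20-21 | P2 21-22 | P5 22-23 | P1 23-24 | P2 24-25 | P5 25-26 | P1 26-27 | P2 27-28 | P5 28-29 | P1 29-30 | P2 30-31 | P5 31-32 | P1 32-33 | P5 33-34 | P1 34-35 | P5 35-36 | P1 36-37 |
Completion: P1=37  P2=31  P3=9  P4=5  P5=36  P6=17
Turnaround (C−A): P1=37  P2=31  P3=8  P4=3  P5=33  P6=14

P2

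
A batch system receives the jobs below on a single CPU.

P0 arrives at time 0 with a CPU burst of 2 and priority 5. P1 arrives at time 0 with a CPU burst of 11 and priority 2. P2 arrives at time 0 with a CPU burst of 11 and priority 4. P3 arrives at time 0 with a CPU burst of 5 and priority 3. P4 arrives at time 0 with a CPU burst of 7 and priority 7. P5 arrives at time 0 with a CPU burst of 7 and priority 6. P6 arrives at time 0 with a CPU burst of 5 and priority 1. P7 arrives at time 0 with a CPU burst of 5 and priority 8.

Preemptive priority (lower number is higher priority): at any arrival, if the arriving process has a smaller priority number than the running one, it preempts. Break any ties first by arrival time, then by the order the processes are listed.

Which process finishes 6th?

P5

Timeline: | P6 0-5 | P1 5-16 | P3 16-21 | P2 21-32 | P0 32-34 | P5 34-41 | P4 41-48 | P7 48-53 |
Completion: P0=34  P1=16  P2=32  P3=21  P4=48  P5=41  P6=5  P7=53
Finish order: P6 → P1 → P3 → P2 → P0 → P5 → P4 → P7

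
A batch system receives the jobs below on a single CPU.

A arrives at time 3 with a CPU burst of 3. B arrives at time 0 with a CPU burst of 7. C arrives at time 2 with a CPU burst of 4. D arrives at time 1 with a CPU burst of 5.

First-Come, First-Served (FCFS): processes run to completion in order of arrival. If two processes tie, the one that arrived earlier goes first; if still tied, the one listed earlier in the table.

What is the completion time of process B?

Gantt: | B 0-7 | D 7-12 | C 12-16 | A 16-19 |
Completion: A=19  B=7  C=16  D=12

7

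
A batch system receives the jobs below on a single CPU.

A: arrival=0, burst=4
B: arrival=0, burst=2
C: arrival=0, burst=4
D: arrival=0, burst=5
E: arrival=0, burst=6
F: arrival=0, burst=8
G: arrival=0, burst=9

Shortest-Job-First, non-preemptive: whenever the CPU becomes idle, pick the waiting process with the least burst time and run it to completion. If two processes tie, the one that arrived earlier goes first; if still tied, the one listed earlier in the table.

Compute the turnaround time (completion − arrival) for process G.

Schedule: | B 0-2 | A 2-6 | C 6-10 | D 10-15 | E 15-21 | F 21-29 | G 29-38 |
Completion: A=6  B=2  C=10  D=15  E=21  F=29  G=38
Turnaround (C−A): A=6  B=2  C=10  D=15  E=21  F=29  G=38
Turnaround(G) = completion − arrival = 38 − 0 = 38

38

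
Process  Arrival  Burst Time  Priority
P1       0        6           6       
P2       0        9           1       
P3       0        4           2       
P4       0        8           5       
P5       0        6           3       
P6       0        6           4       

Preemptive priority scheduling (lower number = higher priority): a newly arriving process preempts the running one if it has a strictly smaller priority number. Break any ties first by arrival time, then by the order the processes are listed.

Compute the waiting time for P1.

Schedule: | P2 0-9 | P3 9-13 | P5 13-19 | P6 19-25 | P4 25-33 | P1 33-39 |
Completion: P1=39  P2=9  P3=13  P4=33  P5=19  P6=25
Turnaround (C−A): P1=39  P2=9  P3=13  P4=33  P5=19  P6=25
Waiting(P1) = turnaround − burst = 39 − 6 = 33

33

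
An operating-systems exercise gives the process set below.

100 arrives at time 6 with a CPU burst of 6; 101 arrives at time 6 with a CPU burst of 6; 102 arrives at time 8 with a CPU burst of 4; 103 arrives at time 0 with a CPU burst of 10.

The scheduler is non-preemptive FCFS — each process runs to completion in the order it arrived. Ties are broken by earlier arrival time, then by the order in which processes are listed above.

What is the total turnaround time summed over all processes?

54

Schedule: | 103 0-10 | 100 10-16 | 101 16-22 | 102 22-26 |
Completion: 100=16  101=22  102=26  103=10
Turnaround (C−A): 100=10  101=16  102=18  103=10
Turnaround = completion − arrival: 100=10, 101=16, 102=18, 103=10
Total turnaround = 10 + 16 + 18 + 10 = 54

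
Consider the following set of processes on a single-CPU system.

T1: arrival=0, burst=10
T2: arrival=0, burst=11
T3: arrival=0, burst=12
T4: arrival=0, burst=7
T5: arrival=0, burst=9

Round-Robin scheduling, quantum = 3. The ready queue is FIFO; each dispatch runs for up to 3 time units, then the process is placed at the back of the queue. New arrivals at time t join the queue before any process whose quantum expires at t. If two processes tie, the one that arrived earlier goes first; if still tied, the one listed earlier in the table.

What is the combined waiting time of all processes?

Timeline: | T1 0-3 | T2 3-6 | T3 6-9 | T4 9-12 | T5 12-15 | T1 15-18 | T2 18-21 | T3 21-24 | T4 24-27 | T5 27-30 | T1 30-33 | T2 33-36 | T3 36-39 | T4 39-40 | T5 40-43 | T1 43-44 | T2 44-46 | T3 46-49 |
Completion: T1=44  T2=46  T3=49  T4=40  T5=43
Turnaround (C−A): T1=44  T2=46  T3=49  T4=40  T5=43
Waiting = turnaround − burst: T1=34, T2=35, T3=37, T4=33, T5=34
Total waiting = 34 + 35 + 37 + 33 + 34 = 173

173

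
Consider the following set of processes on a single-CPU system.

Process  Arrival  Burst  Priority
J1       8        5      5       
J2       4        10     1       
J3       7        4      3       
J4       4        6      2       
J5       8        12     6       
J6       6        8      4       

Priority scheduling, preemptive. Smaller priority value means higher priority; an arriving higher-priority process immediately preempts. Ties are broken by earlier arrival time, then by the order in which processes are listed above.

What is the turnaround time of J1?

Gantt: | idle 0-4 | J2 4-14 | J4 14-20 | J3 20-24 | J6 24-32 | J1 32-37 | J5 37-49 |
Completion: J1=37  J2=14  J3=24  J4=20  J5=49  J6=32
Turnaround (C−A): J1=29  J2=10  J3=17  J4=16  J5=41  J6=26
Turnaround(J1) = completion − arrival = 37 − 8 = 29

29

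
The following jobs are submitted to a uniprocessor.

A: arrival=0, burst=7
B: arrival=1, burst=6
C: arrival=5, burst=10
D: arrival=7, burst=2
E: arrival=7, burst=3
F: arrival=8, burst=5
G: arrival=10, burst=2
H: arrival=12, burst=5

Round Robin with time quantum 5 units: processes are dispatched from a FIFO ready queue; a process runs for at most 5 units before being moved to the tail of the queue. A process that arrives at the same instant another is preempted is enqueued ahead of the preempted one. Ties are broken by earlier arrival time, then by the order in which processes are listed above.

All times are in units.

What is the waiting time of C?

25

Gantt: | A 0-5 | B 5-10 | C 10-15 | A 15-17 | D 17-19 | E 19-22 | F 22-27 | G 27-29 | B 29-30 | H 30-35 | C 35-40 |
Completion: A=17  B=30  C=40  D=19  E=22  F=27  G=29  H=35
Turnaround (C−A): A=17  B=29  C=35  D=12  E=15  F=19  G=19  H=23
Waiting(C) = turnaround − burst = 35 − 10 = 25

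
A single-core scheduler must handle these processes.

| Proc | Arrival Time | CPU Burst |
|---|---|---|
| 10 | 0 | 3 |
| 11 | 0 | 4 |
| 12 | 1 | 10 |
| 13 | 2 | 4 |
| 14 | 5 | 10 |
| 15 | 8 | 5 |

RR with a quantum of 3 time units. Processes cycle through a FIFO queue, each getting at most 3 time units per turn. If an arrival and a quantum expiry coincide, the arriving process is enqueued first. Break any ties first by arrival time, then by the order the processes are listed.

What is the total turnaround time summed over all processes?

125

Schedule: | 10 0-3 | 11 3-6 | 12 6-9 | 13 9-12 | 14 12-15 | 11 15-16 | 15 16-19 | 12 19-22 | 13 22-23 | 14 23-26 | 15 26-28 | 12 28-31 | 14 31-34 | 12 34-35 | 14 35-36 |
Completion: 10=3  11=16  12=35  13=23  14=36  15=28
Turnaround = completion − arrival: 10=3, 11=16, 12=34, 13=21, 14=31, 15=20
Total turnaround = 3 + 16 + 34 + 21 + 31 + 20 = 125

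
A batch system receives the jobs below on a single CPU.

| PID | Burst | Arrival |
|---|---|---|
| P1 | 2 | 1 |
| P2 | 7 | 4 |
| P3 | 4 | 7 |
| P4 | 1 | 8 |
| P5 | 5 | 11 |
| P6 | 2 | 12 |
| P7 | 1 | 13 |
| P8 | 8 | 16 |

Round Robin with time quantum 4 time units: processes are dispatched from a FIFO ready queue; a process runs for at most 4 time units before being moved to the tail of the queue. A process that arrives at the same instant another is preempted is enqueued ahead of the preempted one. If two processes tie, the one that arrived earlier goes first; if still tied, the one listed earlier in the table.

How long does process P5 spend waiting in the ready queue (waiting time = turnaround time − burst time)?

12

Schedule: | idle 0-1 | P1 1-3 | idle 3-4 | P2 4-8 | P3 8-12 | P4 12-13 | P2 13-16 | P5 16-20 | P6 20-22 | P7 22-23 | P8 23-27 | P5 27-28 | P8 28-32 |
Completion: P1=3  P2=16  P3=12  P4=13  P5=28  P6=22  P7=23  P8=32
Waiting(P5) = turnaround − burst = 17 − 5 = 12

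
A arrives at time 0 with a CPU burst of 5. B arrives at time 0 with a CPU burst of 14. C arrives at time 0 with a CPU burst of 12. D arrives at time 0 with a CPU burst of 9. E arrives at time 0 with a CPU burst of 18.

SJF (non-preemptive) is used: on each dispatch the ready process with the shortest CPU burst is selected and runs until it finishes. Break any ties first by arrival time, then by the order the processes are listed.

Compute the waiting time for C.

14

Timeline: | A 0-5 | D 5-14 | C 14-26 | B 26-40 | E 40-58 |
Completion: A=5  B=40  C=26  D=14  E=58
Waiting(C) = turnaround − burst = 26 − 12 = 14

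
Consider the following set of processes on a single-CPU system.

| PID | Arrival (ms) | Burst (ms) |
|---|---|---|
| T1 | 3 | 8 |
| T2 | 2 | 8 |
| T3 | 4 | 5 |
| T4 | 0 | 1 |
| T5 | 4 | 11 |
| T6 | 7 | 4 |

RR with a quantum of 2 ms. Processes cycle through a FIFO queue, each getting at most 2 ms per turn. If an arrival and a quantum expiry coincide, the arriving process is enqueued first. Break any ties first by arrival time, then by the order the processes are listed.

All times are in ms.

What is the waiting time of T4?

0

Timeline: | T4 0-1 | idle 1-2 | T2 2-4 | T1 4-6 | T3 6-8 | T5 8-10 | T2 10-12 | T1 12-14 | T6 14-16 | T3 16-18 | T5 18-20 | T2 20-22 | T1 22-24 | T6 24-26 | T3 26-27 | T5 27-29 | T2 29-31 | T1 31-33 | T5 33-38 |
Completion: T1=33  T2=31  T3=27  T4=1  T5=38  T6=26
Turnaround (C−A): T1=30  T2=29  T3=23  T4=1  T5=34  T6=19
Waiting(T4) = turnaround − burst = 1 − 1 = 0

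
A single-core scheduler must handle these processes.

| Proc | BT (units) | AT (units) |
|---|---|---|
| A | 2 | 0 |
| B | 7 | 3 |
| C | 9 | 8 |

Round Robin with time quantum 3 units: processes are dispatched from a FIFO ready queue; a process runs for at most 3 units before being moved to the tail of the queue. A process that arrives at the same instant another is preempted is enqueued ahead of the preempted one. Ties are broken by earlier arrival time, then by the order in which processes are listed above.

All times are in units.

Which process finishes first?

A

Schedule: | A 0-2 | idle 2-3 | B 3-9 | C 9-12 | B 12-13 | C 13-19 |
Completion: A=2  B=13  C=19
Turnaround (C−A): A=2  B=10  C=11
Finish order: A → B → C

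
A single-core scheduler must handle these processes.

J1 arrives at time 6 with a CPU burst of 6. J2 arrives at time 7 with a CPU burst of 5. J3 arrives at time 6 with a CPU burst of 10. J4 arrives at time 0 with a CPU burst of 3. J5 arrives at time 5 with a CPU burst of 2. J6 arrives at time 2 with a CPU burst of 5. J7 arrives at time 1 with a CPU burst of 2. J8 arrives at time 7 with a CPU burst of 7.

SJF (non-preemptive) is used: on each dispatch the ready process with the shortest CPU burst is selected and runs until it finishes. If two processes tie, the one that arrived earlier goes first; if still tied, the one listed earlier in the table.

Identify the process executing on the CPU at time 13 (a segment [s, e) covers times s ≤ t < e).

Gantt: | J4 0-3 | J7 3-5 | J5 5-7 | J6 7-12 | J2 12-17 | J1 17-23 | J8 23-30 | J3 30-40 |
Completion: J1=23  J2=17  J3=40  J4=3  J5=7  J6=12  J7=5  J8=30
Turnaround (C−A): J1=17  J2=10  J3=34  J4=3  J5=2  J6=10  J7=4  J8=23

J2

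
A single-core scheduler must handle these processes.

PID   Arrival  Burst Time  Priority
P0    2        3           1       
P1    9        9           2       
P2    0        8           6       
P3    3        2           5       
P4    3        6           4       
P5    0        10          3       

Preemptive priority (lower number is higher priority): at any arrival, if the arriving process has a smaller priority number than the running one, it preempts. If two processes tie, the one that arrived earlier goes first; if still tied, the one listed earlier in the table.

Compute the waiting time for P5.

12

Schedule: | P5 0-2 | P0 2-5 | P5 5-9 | P1 9-18 | P5 18-22 | P4 22-28 | P3 28-30 | P2 30-38 |
Completion: P0=5  P1=18  P2=38  P3=30  P4=28  P5=22
Waiting(P5) = turnaround − burst = 22 − 10 = 12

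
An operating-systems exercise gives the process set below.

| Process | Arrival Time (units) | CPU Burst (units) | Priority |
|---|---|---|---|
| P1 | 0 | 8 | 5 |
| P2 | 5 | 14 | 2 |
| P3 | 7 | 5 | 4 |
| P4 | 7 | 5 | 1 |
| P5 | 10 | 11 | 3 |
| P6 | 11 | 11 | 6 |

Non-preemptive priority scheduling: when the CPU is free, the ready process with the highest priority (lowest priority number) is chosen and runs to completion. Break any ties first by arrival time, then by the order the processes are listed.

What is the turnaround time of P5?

28

Gantt: | P1 0-8 | P4 8-13 | P2 13-27 | P5 27-38 | P3 38-43 | P6 43-54 |
Completion: P1=8  P2=27  P3=43  P4=13  P5=38  P6=54
Turnaround (C−A): P1=8  P2=22  P3=36  P4=6  P5=28  P6=43
Turnaround(P5) = completion − arrival = 38 − 10 = 28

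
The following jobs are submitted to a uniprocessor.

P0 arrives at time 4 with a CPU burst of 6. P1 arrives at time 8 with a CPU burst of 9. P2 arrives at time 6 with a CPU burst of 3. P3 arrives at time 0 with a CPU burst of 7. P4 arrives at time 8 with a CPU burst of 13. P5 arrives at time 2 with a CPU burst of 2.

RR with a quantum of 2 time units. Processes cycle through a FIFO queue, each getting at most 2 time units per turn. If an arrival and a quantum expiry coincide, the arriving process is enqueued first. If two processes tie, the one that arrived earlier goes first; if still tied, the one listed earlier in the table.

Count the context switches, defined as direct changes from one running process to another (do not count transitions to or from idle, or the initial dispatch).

19

Gantt: | P3 0-2 | P5 2-4 | P3 4-6 | P0 6-8 | P2 8-10 | P3 10-12 | P1 12-14 | P4 14-16 | P0 16-18 | P2 18-19 | P3 19-20 | P1 20-22 | P4 22-24 | P0 24-26 | P1 26-28 | P4 28-30 | P1 30-32 | P4 32-34 | P1 34-35 | P4 35-40 |
Completion: P0=26  P1=35  P2=19  P3=20  P4=40  P5=4
Turnaround (C−A): P0=22  P1=27  P2=13  P3=20  P4=32  P5=2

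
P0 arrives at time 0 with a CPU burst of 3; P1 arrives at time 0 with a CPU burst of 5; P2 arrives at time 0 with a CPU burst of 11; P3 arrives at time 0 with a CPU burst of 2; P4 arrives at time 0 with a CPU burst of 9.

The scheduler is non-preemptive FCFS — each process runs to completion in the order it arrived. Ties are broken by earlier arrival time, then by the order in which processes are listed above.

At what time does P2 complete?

19

Timeline: | P0 0-3 | P1 3-8 | P2 8-19 | P3 19-21 | P4 21-30 |
Completion: P0=3  P1=8  P2=19  P3=21  P4=30
Turnaround (C−A): P0=3  P1=8  P2=19  P3=21  P4=30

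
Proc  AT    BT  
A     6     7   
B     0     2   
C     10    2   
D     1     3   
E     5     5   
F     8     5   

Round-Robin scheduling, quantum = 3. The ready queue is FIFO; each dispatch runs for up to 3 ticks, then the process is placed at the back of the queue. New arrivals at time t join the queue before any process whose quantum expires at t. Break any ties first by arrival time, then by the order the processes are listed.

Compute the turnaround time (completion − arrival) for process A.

Gantt: | B 0-2 | D 2-5 | E 5-8 | A 8-11 | F 11-14 | E 14-16 | C 16-18 | A 18-21 | F 21-23 | A 23-24 |
Completion: A=24  B=2  C=18  D=5  E=16  F=23
Turnaround(A) = completion − arrival = 24 − 6 = 18

18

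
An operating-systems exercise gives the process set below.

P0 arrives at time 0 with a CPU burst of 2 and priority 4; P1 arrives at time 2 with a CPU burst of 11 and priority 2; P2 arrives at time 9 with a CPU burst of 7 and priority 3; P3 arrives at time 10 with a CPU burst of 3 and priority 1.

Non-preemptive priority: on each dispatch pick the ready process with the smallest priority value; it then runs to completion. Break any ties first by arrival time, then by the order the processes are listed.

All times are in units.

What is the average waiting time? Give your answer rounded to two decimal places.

2.50

Timeline: | P0 0-2 | P1 2-13 | P3 13-16 | P2 16-23 |
Completion: P0=2  P1=13  P2=23  P3=16
Waiting times: P0=0, P1=0, P2=7, P3=3
Average waiting = (0+0+7+3) / 4 = 10/4 = 2.50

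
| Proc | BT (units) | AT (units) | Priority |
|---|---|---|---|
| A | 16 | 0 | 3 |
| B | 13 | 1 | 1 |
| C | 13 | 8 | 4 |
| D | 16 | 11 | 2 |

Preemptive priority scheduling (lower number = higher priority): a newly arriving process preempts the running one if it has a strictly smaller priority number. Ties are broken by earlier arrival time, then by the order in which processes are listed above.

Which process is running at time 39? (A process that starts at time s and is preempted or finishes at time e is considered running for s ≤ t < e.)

Timeline: | A 0-1 | B 1-14 | D 14-30 | A 30-45 | C 45-58 |
Completion: A=45  B=14  C=58  D=30

A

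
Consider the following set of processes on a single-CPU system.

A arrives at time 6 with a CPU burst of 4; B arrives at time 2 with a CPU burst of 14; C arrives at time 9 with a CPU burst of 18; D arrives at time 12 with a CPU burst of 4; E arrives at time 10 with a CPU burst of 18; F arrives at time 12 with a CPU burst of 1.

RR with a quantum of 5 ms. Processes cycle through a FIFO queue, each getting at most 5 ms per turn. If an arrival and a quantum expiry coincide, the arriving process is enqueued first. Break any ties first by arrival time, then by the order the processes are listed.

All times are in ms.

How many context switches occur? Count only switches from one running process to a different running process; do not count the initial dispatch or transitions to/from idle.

Timeline: | idle 0-2 | B 2-7 | A 7-11 | B 11-16 | C 16-21 | E 21-26 | D 26-30 | F 30-31 | B 31-35 | C 35-40 | E 40-45 | C 45-50 | E 50-55 | C 55-58 | E 58-61 |
Completion: A=11  B=35  C=58  D=30  E=61  F=31
Turnaround (C−A): A=5  B=33  C=49  D=18  E=51  F=19

13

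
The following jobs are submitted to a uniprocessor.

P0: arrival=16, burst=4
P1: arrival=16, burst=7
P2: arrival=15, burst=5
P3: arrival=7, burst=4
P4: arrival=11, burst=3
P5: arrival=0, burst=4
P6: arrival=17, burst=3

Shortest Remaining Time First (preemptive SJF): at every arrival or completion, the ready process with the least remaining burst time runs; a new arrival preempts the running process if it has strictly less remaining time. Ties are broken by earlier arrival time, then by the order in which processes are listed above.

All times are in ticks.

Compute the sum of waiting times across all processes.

21

Timeline: | P5 0-4 | idle 4-7 | P3 7-11 | P4 11-14 | idle 14-15 | P2 15-20 | P6 20-23 | P0 23-27 | P1 27-34 |
Completion: P0=27  P1=34  P2=20  P3=11  P4=14  P5=4  P6=23
Waiting = turnaround − burst: P0=7, P1=11, P2=0, P3=0, P4=0, P5=0, P6=3
Total waiting = 7 + 11 + 0 + 0 + 0 + 0 + 3 = 21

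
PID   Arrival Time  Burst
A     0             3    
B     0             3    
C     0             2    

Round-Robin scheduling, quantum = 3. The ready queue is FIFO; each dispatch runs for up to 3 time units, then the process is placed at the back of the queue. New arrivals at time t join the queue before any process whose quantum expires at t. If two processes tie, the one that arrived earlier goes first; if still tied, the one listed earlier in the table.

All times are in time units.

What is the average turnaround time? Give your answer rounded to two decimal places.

Gantt: | A 0-3 | B 3-6 | C 6-8 |
Completion: A=3  B=6  C=8
Turnaround (C−A): A=3  B=6  C=8
Turnaround times: A=3, B=6, C=8
Average turnaround = (3+6+8) / 3 = 17/3 = 5.67

5.67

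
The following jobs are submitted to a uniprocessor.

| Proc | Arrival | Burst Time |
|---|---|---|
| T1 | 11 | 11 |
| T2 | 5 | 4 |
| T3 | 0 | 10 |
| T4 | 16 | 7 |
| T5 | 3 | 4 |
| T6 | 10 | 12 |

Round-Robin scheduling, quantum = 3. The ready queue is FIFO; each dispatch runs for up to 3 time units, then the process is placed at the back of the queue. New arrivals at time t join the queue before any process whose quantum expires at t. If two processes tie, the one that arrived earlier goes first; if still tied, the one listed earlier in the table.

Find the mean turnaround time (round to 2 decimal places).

25.83

Timeline: | T3 0-3 | T5 3-6 | T3 6-9 | T2 9-12 | T5 12-13 | T3 13-16 | T6 16-19 | T1 19-22 | T2 22-23 | T4 23-26 | T3 26-27 | T6 27-30 | T1 30-33 | T4 33-36 | T6 36-39 | T1 39-42 | T4 42-43 | T6 43-46 | T1 46-48 |
Completion: T1=48  T2=23  T3=27  T4=43  T5=13  T6=46
Turnaround (C−A): T1=37  T2=18  T3=27  T4=27  T5=10  T6=36
Turnaround times: T1=37, T2=18, T3=27, T4=27, T5=10, T6=36
Average turnaround = (37+18+27+27+10+36) / 6 = 155/6 = 25.83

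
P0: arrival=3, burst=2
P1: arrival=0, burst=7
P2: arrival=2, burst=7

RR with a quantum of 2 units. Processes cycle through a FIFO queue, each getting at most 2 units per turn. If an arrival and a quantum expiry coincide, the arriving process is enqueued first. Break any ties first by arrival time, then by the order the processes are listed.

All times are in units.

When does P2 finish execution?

Gantt: | P1 0-2 | P2 2-4 | P1 4-6 | P0 6-8 | P2 8-10 | P1 10-12 | P2 12-14 | P1 14-15 | P2 15-16 |
Completion: P0=8  P1=15  P2=16

16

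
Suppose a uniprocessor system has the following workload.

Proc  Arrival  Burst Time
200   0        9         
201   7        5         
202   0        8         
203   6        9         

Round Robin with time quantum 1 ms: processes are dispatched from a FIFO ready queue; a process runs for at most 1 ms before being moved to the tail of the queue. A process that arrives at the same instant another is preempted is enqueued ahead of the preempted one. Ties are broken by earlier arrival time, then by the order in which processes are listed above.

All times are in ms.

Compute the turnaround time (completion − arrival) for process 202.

Schedule: | 200 0-1 | 202 1-2 | 200 2-3 | 202 3-4 | 200 4-5 | 202 5-6 | 200 6-7 | 203 7-8 | 202 8-9 | 201 9-10 | 200 10-11 | 203 11-12 | 202 12-13 | 201 13-14 | 200 14-15 | 203 15-16 | 202 16-17 | 201 17-18 | 200 18-19 | 203 19-20 | 202 20-21 | 201 21-22 | 200 22-23 | 203 23-24 | 202 24-25 | 201 25-26 | 200 26-27 | 203 27-31 |
Completion: 200=27  201=26  202=25  203=31
Turnaround(202) = completion − arrival = 25 − 0 = 25

25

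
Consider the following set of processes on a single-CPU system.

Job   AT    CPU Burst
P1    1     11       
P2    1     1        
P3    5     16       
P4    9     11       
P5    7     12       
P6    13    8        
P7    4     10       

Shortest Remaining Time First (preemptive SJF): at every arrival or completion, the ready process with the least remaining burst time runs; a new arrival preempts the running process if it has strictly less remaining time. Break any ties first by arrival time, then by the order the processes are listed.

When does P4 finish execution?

Schedule: | idle 0-1 | P2 1-2 | P1 2-13 | P6 13-21 | P7 21-31 | P4 31-42 | P5 42-54 | P3 54-70 |
Completion: P1=13  P2=2  P3=70  P4=42  P5=54  P6=21  P7=31
Turnaround (C−A): P1=12  P2=1  P3=65  P4=33  P5=47  P6=8  P7=27

42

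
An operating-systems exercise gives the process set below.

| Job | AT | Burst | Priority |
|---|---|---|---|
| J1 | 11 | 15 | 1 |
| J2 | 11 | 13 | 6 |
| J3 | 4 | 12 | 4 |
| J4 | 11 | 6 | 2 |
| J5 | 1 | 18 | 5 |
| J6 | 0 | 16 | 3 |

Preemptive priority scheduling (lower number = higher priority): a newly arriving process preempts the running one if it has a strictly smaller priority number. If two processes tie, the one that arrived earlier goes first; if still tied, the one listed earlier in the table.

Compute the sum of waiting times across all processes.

Gantt: | J6 0-11 | J1 11-26 | J4 26-32 | J6 32-37 | J3 37-49 | J5 49-67 | J2 67-80 |
Completion: J1=26  J2=80  J3=49  J4=32  J5=67  J6=37
Turnaround (C−A): J1=15  J2=69  J3=45  J4=21  J5=66  J6=37
Waiting = turnaround − burst: J1=0, J2=56, J3=33, J4=15, J5=48, J6=21
Total waiting = 0 + 56 + 33 + 15 + 48 + 21 = 173

173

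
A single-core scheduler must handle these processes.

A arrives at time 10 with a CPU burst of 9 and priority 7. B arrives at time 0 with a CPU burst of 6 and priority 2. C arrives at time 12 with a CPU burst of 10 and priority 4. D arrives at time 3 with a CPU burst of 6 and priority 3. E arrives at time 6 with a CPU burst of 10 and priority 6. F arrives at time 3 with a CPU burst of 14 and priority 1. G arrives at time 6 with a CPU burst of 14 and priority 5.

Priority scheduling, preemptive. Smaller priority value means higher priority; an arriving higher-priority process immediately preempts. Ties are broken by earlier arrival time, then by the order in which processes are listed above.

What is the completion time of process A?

69

Schedule: | B 0-3 | F 3-17 | B 17-20 | D 20-26 | C 26-36 | G 36-50 | E 50-60 | A 60-69 |
Completion: A=69  B=20  C=36  D=26  E=60  F=17  G=50
Turnaround (C−A): A=59  B=20  C=24  D=23  E=54  F=14  G=44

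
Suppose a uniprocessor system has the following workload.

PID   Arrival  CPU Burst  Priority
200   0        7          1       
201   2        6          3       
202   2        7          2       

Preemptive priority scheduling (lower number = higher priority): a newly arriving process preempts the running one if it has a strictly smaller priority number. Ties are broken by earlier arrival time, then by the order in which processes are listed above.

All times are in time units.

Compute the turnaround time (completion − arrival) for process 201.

18

Gantt: | 200 0-7 | 202 7-14 | 201 14-20 |
Completion: 200=7  201=20  202=14
Turnaround (C−A): 200=7  201=18  202=12
Turnaround(201) = completion − arrival = 20 − 2 = 18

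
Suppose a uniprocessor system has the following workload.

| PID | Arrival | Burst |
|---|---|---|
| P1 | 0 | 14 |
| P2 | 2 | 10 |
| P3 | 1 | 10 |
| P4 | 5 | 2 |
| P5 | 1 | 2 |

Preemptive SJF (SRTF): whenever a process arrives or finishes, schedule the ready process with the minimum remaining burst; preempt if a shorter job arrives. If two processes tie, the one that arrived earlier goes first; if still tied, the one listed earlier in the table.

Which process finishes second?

P4

Gantt: | P1 0-1 | P5 1-3 | P3 3-5 | P4 5-7 | P3 7-15 | P2 15-25 | P1 25-38 |
Completion: P1=38  P2=25  P3=15  P4=7  P5=3
Turnaround (C−A): P1=38  P2=23  P3=14  P4=2  P5=2
Finish order: P5 → P4 → P3 → P2 → P1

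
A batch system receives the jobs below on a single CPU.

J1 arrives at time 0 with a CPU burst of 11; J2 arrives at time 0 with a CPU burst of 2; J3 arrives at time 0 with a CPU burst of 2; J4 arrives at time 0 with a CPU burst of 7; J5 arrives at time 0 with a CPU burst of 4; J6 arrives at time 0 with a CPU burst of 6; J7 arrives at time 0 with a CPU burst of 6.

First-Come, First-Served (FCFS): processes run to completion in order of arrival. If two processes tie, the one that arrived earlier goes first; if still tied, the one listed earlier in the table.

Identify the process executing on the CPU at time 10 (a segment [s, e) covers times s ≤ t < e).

Gantt: | J1 0-11 | J2 11-13 | J3 13-15 | J4 15-22 | J5 22-26 | J6 26-32 | J7 32-38 |
Completion: J1=11  J2=13  J3=15  J4=22  J5=26  J6=32  J7=38
Turnaround (C−A): J1=11  J2=13  J3=15  J4=22  J5=26  J6=32  J7=38

J1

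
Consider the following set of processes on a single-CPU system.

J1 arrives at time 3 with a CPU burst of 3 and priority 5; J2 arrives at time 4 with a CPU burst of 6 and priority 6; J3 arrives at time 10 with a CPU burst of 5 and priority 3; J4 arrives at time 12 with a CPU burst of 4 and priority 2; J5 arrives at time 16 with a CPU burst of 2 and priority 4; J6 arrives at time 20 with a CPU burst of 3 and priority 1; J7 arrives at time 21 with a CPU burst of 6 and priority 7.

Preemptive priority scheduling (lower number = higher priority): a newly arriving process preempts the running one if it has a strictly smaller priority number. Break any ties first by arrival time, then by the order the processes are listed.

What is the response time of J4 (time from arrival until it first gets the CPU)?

Schedule: | idle 0-3 | J1 3-6 | J2 6-10 | J3 10-12 | J4 12-16 | J3 16-19 | J5 19-20 | J6 20-23 | J5 23-24 | J2 24-26 | J7 26-32 |
Completion: J1=6  J2=26  J3=19  J4=16  J5=24  J6=23  J7=32
Response(J4) = first start − arrival = 12 − 12 = 0

0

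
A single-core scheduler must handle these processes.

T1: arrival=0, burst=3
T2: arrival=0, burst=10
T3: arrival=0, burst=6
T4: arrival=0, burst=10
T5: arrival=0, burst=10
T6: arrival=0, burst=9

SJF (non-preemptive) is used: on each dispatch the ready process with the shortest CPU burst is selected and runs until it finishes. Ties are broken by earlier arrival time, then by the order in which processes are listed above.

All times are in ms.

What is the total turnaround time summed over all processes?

Gantt: | T1 0-3 | T3 3-9 | T6 9-18 | T2 18-28 | T4 28-38 | T5 38-48 |
Completion: T1=3  T2=28  T3=9  T4=38  T5=48  T6=18
Turnaround (C−A): T1=3  T2=28  T3=9  T4=38  T5=48  T6=18
Turnaround = completion − arrival: T1=3, T2=28, T3=9, T4=38, T5=48, T6=18
Total turnaround = 3 + 28 + 9 + 38 + 48 + 18 = 144

144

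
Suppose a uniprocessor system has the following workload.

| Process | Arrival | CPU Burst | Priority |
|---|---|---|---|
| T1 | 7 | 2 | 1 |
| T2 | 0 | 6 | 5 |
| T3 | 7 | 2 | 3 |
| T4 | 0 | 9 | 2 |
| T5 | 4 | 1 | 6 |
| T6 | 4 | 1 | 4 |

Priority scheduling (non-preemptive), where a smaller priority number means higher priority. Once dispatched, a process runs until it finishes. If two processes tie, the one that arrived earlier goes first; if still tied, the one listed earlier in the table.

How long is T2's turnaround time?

Timeline: | T4 0-9 | T1 9-11 | T3 11-13 | T6 13-14 | T2 14-20 | T5 20-21 |
Completion: T1=11  T2=20  T3=13  T4=9  T5=21  T6=14
Turnaround(T2) = completion − arrival = 20 − 0 = 20

20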